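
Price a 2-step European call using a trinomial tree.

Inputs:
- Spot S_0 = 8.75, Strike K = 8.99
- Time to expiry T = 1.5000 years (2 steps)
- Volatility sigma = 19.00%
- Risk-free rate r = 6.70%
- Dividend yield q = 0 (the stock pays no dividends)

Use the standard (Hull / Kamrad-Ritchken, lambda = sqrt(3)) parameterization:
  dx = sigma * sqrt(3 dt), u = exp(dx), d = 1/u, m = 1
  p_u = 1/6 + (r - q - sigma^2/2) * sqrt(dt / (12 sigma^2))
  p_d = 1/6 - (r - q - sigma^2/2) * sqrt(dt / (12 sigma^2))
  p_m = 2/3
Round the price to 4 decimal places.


dt = T/N = 0.750000; dx = sigma*sqrt(3*dt) = 0.285000
u = exp(dx) = 1.329762; d = 1/u = 0.752014
p_u = 0.231075, p_m = 0.666667, p_d = 0.102259
Discount per step: exp(-r*dt) = 0.950992
Stock lattice S(k, j) with j the centered position index:
  k=0: S(0,+0) = 8.7500
  k=1: S(1,-1) = 6.5801; S(1,+0) = 8.7500; S(1,+1) = 11.6354
  k=2: S(2,-2) = 4.9483; S(2,-1) = 6.5801; S(2,+0) = 8.7500; S(2,+1) = 11.6354; S(2,+2) = 15.4723
Terminal payoffs V(N, j) = max(S_T - K, 0):
  V(2,-2) = 0.000000; V(2,-1) = 0.000000; V(2,+0) = 0.000000; V(2,+1) = 2.645418; V(2,+2) = 6.482337
Backward induction: V(k, j) = exp(-r*dt) * [p_u * V(k+1, j+1) + p_m * V(k+1, j) + p_d * V(k+1, j-1)]
  V(1,-1) = exp(-r*dt) * [p_u*0.000000 + p_m*0.000000 + p_d*0.000000] = 0.000000
  V(1,+0) = exp(-r*dt) * [p_u*2.645418 + p_m*0.000000 + p_d*0.000000] = 0.581330
  V(1,+1) = exp(-r*dt) * [p_u*6.482337 + p_m*2.645418 + p_d*0.000000] = 3.101673
  V(0,+0) = exp(-r*dt) * [p_u*3.101673 + p_m*0.581330 + p_d*0.000000] = 1.050153

Answer: Price = V(0,0) = 1.0502


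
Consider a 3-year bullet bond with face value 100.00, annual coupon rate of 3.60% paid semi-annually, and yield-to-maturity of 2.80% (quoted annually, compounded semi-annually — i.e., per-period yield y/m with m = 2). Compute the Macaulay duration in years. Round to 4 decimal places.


Answer: Macaulay duration = 2.8722 years

Derivation:
Coupon per period c = face * coupon_rate / m = 1.800000
Periods per year m = 2; per-period yield y/m = 0.014000
Number of cashflows N = 6
Cashflows (t years, CF_t, discount factor 1/(1+y/m)^(m*t), PV):
  t = 0.5000: CF_t = 1.800000, DF = 0.986193, PV = 1.775148
  t = 1.0000: CF_t = 1.800000, DF = 0.972577, PV = 1.750639
  t = 1.5000: CF_t = 1.800000, DF = 0.959149, PV = 1.726468
  t = 2.0000: CF_t = 1.800000, DF = 0.945906, PV = 1.702632
  t = 2.5000: CF_t = 1.800000, DF = 0.932847, PV = 1.679124
  t = 3.0000: CF_t = 101.800000, DF = 0.919967, PV = 93.652645
Price P = sum_t PV_t = 102.286656
Macaulay numerator sum_t t * PV_t:
  t * PV_t at t = 0.5000: 0.887574
  t * PV_t at t = 1.0000: 1.750639
  t * PV_t at t = 1.5000: 2.589703
  t * PV_t at t = 2.0000: 3.405263
  t * PV_t at t = 2.5000: 4.197810
  t * PV_t at t = 3.0000: 280.957935
Macaulay duration D = (sum_t t * PV_t) / P = 293.788924 / 102.286656 = 2.872212


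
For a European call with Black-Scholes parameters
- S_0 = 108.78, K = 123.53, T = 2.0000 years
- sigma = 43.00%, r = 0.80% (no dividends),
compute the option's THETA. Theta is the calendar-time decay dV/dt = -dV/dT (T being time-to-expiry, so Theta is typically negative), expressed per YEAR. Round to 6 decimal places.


d1 = 0.1212662681; d2 = -0.4868455637
phi(d1) = 0.3960197136; exp(-qT) = 1.0000000000; exp(-rT) = 0.9841273201
Theta = -S*exp(-qT)*phi(d1)*sigma/(2*sqrt(T)) - r*K*exp(-rT)*N(d2) + q*S*exp(-qT)*N(d1)
N(d1) = 0.5482599315; N(d2) = 0.3131838891; sqrt(T) = 1.4142135624
Term 1 = -108.7800 * 1.0000000000 * 0.3960197136 * 0.4300 / (2 * 1.4142135624) = -6.5492161170
Term 2 = -0.0080 * 123.5300 * 0.9841273201 * 0.3131838891 = -0.3045882387
Term 3 = 0 (no dividend yield, q = 0)
Theta = -6.5492161170 + (-0.3045882387) + (0.0000000000) = -6.853804

Answer: Theta = -6.853804


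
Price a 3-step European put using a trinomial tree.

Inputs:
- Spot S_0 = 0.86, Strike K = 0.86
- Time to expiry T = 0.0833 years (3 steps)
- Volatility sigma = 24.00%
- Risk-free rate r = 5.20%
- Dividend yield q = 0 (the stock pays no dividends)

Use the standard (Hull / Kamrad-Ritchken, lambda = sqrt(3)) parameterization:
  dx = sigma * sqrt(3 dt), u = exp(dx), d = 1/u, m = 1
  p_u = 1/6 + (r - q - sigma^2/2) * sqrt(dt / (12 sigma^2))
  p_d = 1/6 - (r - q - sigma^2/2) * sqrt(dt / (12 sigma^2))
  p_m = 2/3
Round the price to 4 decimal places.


dt = T/N = 0.027767; dx = sigma*sqrt(3*dt) = 0.069268
u = exp(dx) = 1.071724; d = 1/u = 0.933076
p_u = 0.171317, p_m = 0.666667, p_d = 0.162017
Discount per step: exp(-r*dt) = 0.998557
Stock lattice S(k, j) with j the centered position index:
  k=0: S(0,+0) = 0.8600
  k=1: S(1,-1) = 0.8024; S(1,+0) = 0.8600; S(1,+1) = 0.9217
  k=2: S(2,-2) = 0.7487; S(2,-1) = 0.8024; S(2,+0) = 0.8600; S(2,+1) = 0.9217; S(2,+2) = 0.9878
  k=3: S(3,-3) = 0.6986; S(3,-2) = 0.7487; S(3,-1) = 0.8024; S(3,+0) = 0.8600; S(3,+1) = 0.9217; S(3,+2) = 0.9878; S(3,+3) = 1.0586
Terminal payoffs V(N, j) = max(K - S_T, 0):
  V(3,-3) = 0.161365; V(3,-2) = 0.111257; V(3,-1) = 0.057554; V(3,+0) = 0.000000; V(3,+1) = 0.000000; V(3,+2) = 0.000000; V(3,+3) = 0.000000
Backward induction: V(k, j) = exp(-r*dt) * [p_u * V(k+1, j+1) + p_m * V(k+1, j) + p_d * V(k+1, j-1)]
  V(2,-2) = exp(-r*dt) * [p_u*0.057554 + p_m*0.111257 + p_d*0.161365] = 0.110016
  V(2,-1) = exp(-r*dt) * [p_u*0.000000 + p_m*0.057554 + p_d*0.111257] = 0.056314
  V(2,+0) = exp(-r*dt) * [p_u*0.000000 + p_m*0.000000 + p_d*0.057554] = 0.009311
  V(2,+1) = exp(-r*dt) * [p_u*0.000000 + p_m*0.000000 + p_d*0.000000] = 0.000000
  V(2,+2) = exp(-r*dt) * [p_u*0.000000 + p_m*0.000000 + p_d*0.000000] = 0.000000
  V(1,-1) = exp(-r*dt) * [p_u*0.009311 + p_m*0.056314 + p_d*0.110016] = 0.056880
  V(1,+0) = exp(-r*dt) * [p_u*0.000000 + p_m*0.009311 + p_d*0.056314] = 0.015309
  V(1,+1) = exp(-r*dt) * [p_u*0.000000 + p_m*0.000000 + p_d*0.009311] = 0.001506
  V(0,+0) = exp(-r*dt) * [p_u*0.001506 + p_m*0.015309 + p_d*0.056880] = 0.019651

Answer: Price = V(0,0) = 0.0197


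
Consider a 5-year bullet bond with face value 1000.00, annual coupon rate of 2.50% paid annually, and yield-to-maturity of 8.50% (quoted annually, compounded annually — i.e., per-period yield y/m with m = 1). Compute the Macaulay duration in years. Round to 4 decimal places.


Answer: Macaulay duration = 4.7210 years

Derivation:
Coupon per period c = face * coupon_rate / m = 25.000000
Periods per year m = 1; per-period yield y/m = 0.085000
Number of cashflows N = 5
Cashflows (t years, CF_t, discount factor 1/(1+y/m)^(m*t), PV):
  t = 1.0000: CF_t = 25.000000, DF = 0.921659, PV = 23.041475
  t = 2.0000: CF_t = 25.000000, DF = 0.849455, PV = 21.236382
  t = 3.0000: CF_t = 25.000000, DF = 0.782908, PV = 19.572702
  t = 4.0000: CF_t = 25.000000, DF = 0.721574, PV = 18.039357
  t = 5.0000: CF_t = 1025.000000, DF = 0.665045, PV = 681.671559
Price P = sum_t PV_t = 763.561475
Macaulay numerator sum_t t * PV_t:
  t * PV_t at t = 1.0000: 23.041475
  t * PV_t at t = 2.0000: 42.472764
  t * PV_t at t = 3.0000: 58.718107
  t * PV_t at t = 4.0000: 72.157428
  t * PV_t at t = 5.0000: 3408.357794
Macaulay duration D = (sum_t t * PV_t) / P = 3604.747569 / 763.561475 = 4.720966


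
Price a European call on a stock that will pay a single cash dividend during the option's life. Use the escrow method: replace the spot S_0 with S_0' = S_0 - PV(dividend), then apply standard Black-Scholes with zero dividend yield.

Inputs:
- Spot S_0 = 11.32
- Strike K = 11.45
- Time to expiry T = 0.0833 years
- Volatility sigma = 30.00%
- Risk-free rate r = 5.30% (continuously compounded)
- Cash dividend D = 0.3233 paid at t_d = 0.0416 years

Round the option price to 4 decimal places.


PV(D) = D * exp(-r * t_d) = 0.3233 * 0.99779763 = 0.32258797
S_0' = S_0 - PV(D) = 11.3200 - 0.32258797 = 10.99741203
d1 = (ln(S_0'/K) + (r + sigma^2/2)*T) / (sigma*sqrt(T)) = -0.37149938
d2 = d1 - sigma*sqrt(T) = -0.45808460
exp(-rT) = 0.99559483
N(d1) = 0.35513281; N(d2) = 0.32344583
C = S_0' * N(d1) - K * exp(-rT) * N(d2) = 10.99741203 * 0.35513281 - 11.4500 * 0.99559483 * 0.32344583 = 0.2184

Answer: Price = 0.2184


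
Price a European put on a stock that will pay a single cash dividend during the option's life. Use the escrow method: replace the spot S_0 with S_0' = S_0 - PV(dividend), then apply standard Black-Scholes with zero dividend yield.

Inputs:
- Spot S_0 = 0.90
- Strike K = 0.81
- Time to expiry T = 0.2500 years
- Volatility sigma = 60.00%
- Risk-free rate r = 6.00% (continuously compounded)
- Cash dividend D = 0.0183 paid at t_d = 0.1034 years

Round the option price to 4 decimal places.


PV(D) = D * exp(-r * t_d) = 0.0183 * 0.99381521 = 0.01818682
S_0' = S_0 - PV(D) = 0.9000 - 0.01818682 = 0.88181318
d1 = (ln(S_0'/K) + (r + sigma^2/2)*T) / (sigma*sqrt(T)) = 0.48315325
d2 = d1 - sigma*sqrt(T) = 0.18315325
exp(-rT) = 0.98511194
N(-d1) = 0.31449346; N(-d2) = 0.42733889
P = K * exp(-rT) * N(-d2) - S_0' * N(-d1) = 0.8100 * 0.98511194 * 0.42733889 - 0.88181318 * 0.31449346 = 0.0637

Answer: Price = 0.0637


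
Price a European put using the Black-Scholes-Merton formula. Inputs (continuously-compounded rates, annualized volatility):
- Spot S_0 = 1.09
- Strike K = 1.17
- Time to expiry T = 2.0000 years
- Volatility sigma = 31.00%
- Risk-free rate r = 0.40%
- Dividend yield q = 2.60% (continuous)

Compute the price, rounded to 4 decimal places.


d1 = (ln(S/K) + (r - q + 0.5*sigma^2) * T) / (sigma * sqrt(T)) = -0.04271393
d2 = d1 - sigma * sqrt(T) = -0.48112014
exp(-rT) = 0.99203191; exp(-qT) = 0.94932887
P = K * exp(-rT) * N(-d2) - S_0 * exp(-qT) * N(-d1)
N(-d1) = 0.51703521; N(-d2) = 0.68478444
P = 1.1700 * 0.99203191 * 0.68478444 - 1.0900 * 0.94932887 * 0.51703521 = 0.2598

Answer: Price = 0.2598


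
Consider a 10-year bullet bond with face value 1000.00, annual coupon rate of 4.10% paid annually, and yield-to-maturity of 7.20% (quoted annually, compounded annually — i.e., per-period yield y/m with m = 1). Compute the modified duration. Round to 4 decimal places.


Answer: Modified duration = 7.6081

Derivation:
Coupon per period c = face * coupon_rate / m = 41.000000
Periods per year m = 1; per-period yield y/m = 0.072000
Number of cashflows N = 10
Cashflows (t years, CF_t, discount factor 1/(1+y/m)^(m*t), PV):
  t = 1.0000: CF_t = 41.000000, DF = 0.932836, PV = 38.246269
  t = 2.0000: CF_t = 41.000000, DF = 0.870183, PV = 35.677489
  t = 3.0000: CF_t = 41.000000, DF = 0.811738, PV = 33.281240
  t = 4.0000: CF_t = 41.000000, DF = 0.757218, PV = 31.045933
  t = 5.0000: CF_t = 41.000000, DF = 0.706360, PV = 28.960758
  t = 6.0000: CF_t = 41.000000, DF = 0.658918, PV = 27.015633
  t = 7.0000: CF_t = 41.000000, DF = 0.614662, PV = 25.201150
  t = 8.0000: CF_t = 41.000000, DF = 0.573379, PV = 23.508535
  t = 9.0000: CF_t = 41.000000, DF = 0.534868, PV = 21.929604
  t = 10.0000: CF_t = 1041.000000, DF = 0.498944, PV = 519.401113
Price P = sum_t PV_t = 784.267725
First compute Macaulay numerator sum_t t * PV_t:
  t * PV_t at t = 1.0000: 38.246269
  t * PV_t at t = 2.0000: 71.354979
  t * PV_t at t = 3.0000: 99.843720
  t * PV_t at t = 4.0000: 124.183732
  t * PV_t at t = 5.0000: 144.803792
  t * PV_t at t = 6.0000: 162.093797
  t * PV_t at t = 7.0000: 176.408050
  t * PV_t at t = 8.0000: 188.068284
  t * PV_t at t = 9.0000: 197.366436
  t * PV_t at t = 10.0000: 5194.011130
Macaulay duration D = 6396.380188 / 784.267725 = 8.155863
Modified duration = D / (1 + y/m) = 8.155863 / (1 + 0.072000) = 7.608081


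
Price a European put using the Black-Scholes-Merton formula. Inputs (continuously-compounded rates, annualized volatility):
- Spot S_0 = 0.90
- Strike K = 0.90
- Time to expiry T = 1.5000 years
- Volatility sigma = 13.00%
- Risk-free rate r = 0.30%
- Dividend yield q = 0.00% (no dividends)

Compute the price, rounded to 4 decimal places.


d1 = (ln(S/K) + (r - q + 0.5*sigma^2) * T) / (sigma * sqrt(T)) = 0.10787176
d2 = d1 - sigma * sqrt(T) = -0.05134507
exp(-rT) = 0.99551011; exp(-qT) = 1.00000000
P = K * exp(-rT) * N(-d2) - S_0 * exp(-qT) * N(-d1)
N(-d1) = 0.45704871; N(-d2) = 0.52047472
P = 0.9000 * 0.99551011 * 0.52047472 - 0.9000 * 1.00000000 * 0.45704871 = 0.0550

Answer: Price = 0.0550


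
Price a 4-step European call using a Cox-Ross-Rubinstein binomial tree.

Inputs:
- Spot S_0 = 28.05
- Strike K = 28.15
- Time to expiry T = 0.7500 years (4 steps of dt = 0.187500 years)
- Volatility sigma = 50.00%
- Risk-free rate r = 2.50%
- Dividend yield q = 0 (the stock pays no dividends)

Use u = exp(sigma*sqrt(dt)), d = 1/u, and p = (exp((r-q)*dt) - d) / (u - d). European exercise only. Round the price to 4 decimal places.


dt = T/N = 0.187500
u = exp(sigma*sqrt(dt)) = 1.241731; d = 1/u = 0.805327
p = (exp((r-q)*dt) - d) / (u - d) = 0.456850
Discount per step: exp(-r*dt) = 0.995323
Stock lattice S(k, i) with i counting down-moves:
  k=0: S(0,0) = 28.0500
  k=1: S(1,0) = 34.8306; S(1,1) = 22.5894
  k=2: S(2,0) = 43.2502; S(2,1) = 28.0500; S(2,2) = 18.1919
  k=3: S(3,0) = 53.7051; S(3,1) = 34.8306; S(3,2) = 22.5894; S(3,3) = 14.6504
  k=4: S(4,0) = 66.6873; S(4,1) = 43.2502; S(4,2) = 28.0500; S(4,3) = 18.1919; S(4,4) = 11.7984
Terminal payoffs V(N, i) = max(S_T - K, 0):
  V(4,0) = 38.537267; V(4,1) = 15.100177; V(4,2) = 0.000000; V(4,3) = 0.000000; V(4,4) = 0.000000
Backward induction: V(k, i) = exp(-r*dt) * [p * V(k+1, i) + (1-p) * V(k+1, i+1)].
  V(3,0) = exp(-r*dt) * [p*38.537267 + (1-p)*15.100177] = 25.686729
  V(3,1) = exp(-r*dt) * [p*15.100177 + (1-p)*0.000000] = 6.866259
  V(3,2) = exp(-r*dt) * [p*0.000000 + (1-p)*0.000000] = 0.000000
  V(3,3) = exp(-r*dt) * [p*0.000000 + (1-p)*0.000000] = 0.000000
  V(2,0) = exp(-r*dt) * [p*25.686729 + (1-p)*6.866259] = 15.392076
  V(2,1) = exp(-r*dt) * [p*6.866259 + (1-p)*0.000000] = 3.122183
  V(2,2) = exp(-r*dt) * [p*0.000000 + (1-p)*0.000000] = 0.000000
  V(1,0) = exp(-r*dt) * [p*15.392076 + (1-p)*3.122183] = 8.686872
  V(1,1) = exp(-r*dt) * [p*3.122183 + (1-p)*0.000000] = 1.419700
  V(0,0) = exp(-r*dt) * [p*8.686872 + (1-p)*1.419700] = 4.717544

Answer: Price = V(0,0) = 4.7175


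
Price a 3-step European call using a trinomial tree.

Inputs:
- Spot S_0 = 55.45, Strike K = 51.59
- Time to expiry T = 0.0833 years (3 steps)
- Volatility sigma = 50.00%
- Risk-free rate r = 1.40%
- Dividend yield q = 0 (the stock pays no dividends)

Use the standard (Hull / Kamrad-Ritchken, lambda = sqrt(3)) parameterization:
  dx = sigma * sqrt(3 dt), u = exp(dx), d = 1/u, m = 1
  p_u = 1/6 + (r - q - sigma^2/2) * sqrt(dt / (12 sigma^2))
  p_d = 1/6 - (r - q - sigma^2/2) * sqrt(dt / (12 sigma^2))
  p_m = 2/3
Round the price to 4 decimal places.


dt = T/N = 0.027767; dx = sigma*sqrt(3*dt) = 0.144309
u = exp(dx) = 1.155241; d = 1/u = 0.865620
p_u = 0.155988, p_m = 0.666667, p_d = 0.177346
Discount per step: exp(-r*dt) = 0.999611
Stock lattice S(k, j) with j the centered position index:
  k=0: S(0,+0) = 55.4500
  k=1: S(1,-1) = 47.9987; S(1,+0) = 55.4500; S(1,+1) = 64.0581
  k=2: S(2,-2) = 41.5486; S(2,-1) = 47.9987; S(2,+0) = 55.4500; S(2,+1) = 64.0581; S(2,+2) = 74.0025
  k=3: S(3,-3) = 35.9653; S(3,-2) = 41.5486; S(3,-1) = 47.9987; S(3,+0) = 55.4500; S(3,+1) = 64.0581; S(3,+2) = 74.0025; S(3,+3) = 85.4907
Terminal payoffs V(N, j) = max(S_T - K, 0):
  V(3,-3) = 0.000000; V(3,-2) = 0.000000; V(3,-1) = 0.000000; V(3,+0) = 3.860000; V(3,+1) = 12.468095; V(3,+2) = 22.412517; V(3,+3) = 33.900718
Backward induction: V(k, j) = exp(-r*dt) * [p_u * V(k+1, j+1) + p_m * V(k+1, j) + p_d * V(k+1, j-1)]
  V(2,-2) = exp(-r*dt) * [p_u*0.000000 + p_m*0.000000 + p_d*0.000000] = 0.000000
  V(2,-1) = exp(-r*dt) * [p_u*3.860000 + p_m*0.000000 + p_d*0.000000] = 0.601879
  V(2,+0) = exp(-r*dt) * [p_u*12.468095 + p_m*3.860000 + p_d*0.000000] = 4.516448
  V(2,+1) = exp(-r*dt) * [p_u*22.412517 + p_m*12.468095 + p_d*3.860000] = 12.487842
  V(2,+2) = exp(-r*dt) * [p_u*33.900718 + p_m*22.412517 + p_d*12.468095] = 22.432216
  V(1,-1) = exp(-r*dt) * [p_u*4.516448 + p_m*0.601879 + p_d*0.000000] = 1.105334
  V(1,+0) = exp(-r*dt) * [p_u*12.487842 + p_m*4.516448 + p_d*0.601879] = 5.063689
  V(1,+1) = exp(-r*dt) * [p_u*22.432216 + p_m*12.487842 + p_d*4.516448] = 12.620445
  V(0,+0) = exp(-r*dt) * [p_u*12.620445 + p_m*5.063689 + p_d*1.105334] = 5.538301

Answer: Price = V(0,0) = 5.5383


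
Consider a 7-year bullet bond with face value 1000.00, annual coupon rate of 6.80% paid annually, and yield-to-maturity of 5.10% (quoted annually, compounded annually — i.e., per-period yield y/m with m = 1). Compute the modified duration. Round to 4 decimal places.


Coupon per period c = face * coupon_rate / m = 68.000000
Periods per year m = 1; per-period yield y/m = 0.051000
Number of cashflows N = 7
Cashflows (t years, CF_t, discount factor 1/(1+y/m)^(m*t), PV):
  t = 1.0000: CF_t = 68.000000, DF = 0.951475, PV = 64.700285
  t = 2.0000: CF_t = 68.000000, DF = 0.905304, PV = 61.560690
  t = 3.0000: CF_t = 68.000000, DF = 0.861374, PV = 58.573445
  t = 4.0000: CF_t = 68.000000, DF = 0.819576, PV = 55.731156
  t = 5.0000: CF_t = 68.000000, DF = 0.779806, PV = 53.026789
  t = 6.0000: CF_t = 68.000000, DF = 0.741965, PV = 50.453653
  t = 7.0000: CF_t = 1068.000000, DF = 0.705961, PV = 753.966831
Price P = sum_t PV_t = 1098.012849
First compute Macaulay numerator sum_t t * PV_t:
  t * PV_t at t = 1.0000: 64.700285
  t * PV_t at t = 2.0000: 123.121380
  t * PV_t at t = 3.0000: 175.720334
  t * PV_t at t = 4.0000: 222.924623
  t * PV_t at t = 5.0000: 265.133947
  t * PV_t at t = 6.0000: 302.721918
  t * PV_t at t = 7.0000: 5277.767817
Macaulay duration D = 6432.090304 / 1098.012849 = 5.857937
Modified duration = D / (1 + y/m) = 5.857937 / (1 + 0.051000) = 5.573680

Answer: Modified duration = 5.5737


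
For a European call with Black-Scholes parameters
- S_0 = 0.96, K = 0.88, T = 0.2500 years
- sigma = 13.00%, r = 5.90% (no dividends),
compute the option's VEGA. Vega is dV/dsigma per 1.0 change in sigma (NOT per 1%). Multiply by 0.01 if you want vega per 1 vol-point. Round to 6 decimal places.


Answer: Vega = 0.053407

Derivation:
d1 = 1.5980596460; d2 = 1.5330596460
phi(d1) = 0.1112655214; exp(-qT) = 1.0000000000; exp(-rT) = 0.9853582484
Vega = S * exp(-qT) * phi(d1) * sqrt(T) = 0.9600 * 1.0000000000 * 0.1112655214 * 0.5000000000 = 0.053407


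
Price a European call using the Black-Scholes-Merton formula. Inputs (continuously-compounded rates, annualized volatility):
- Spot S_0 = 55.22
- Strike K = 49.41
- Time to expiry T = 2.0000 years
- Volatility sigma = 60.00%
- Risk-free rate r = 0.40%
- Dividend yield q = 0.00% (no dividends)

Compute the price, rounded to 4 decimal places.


Answer: Price = 20.3878

Derivation:
d1 = (ln(S/K) + (r - q + 0.5*sigma^2) * T) / (sigma * sqrt(T)) = 0.56471006
d2 = d1 - sigma * sqrt(T) = -0.28381808
exp(-rT) = 0.99203191; exp(-qT) = 1.00000000
C = S_0 * exp(-qT) * N(d1) - K * exp(-rT) * N(d2)
N(d1) = 0.71386450; N(d2) = 0.38827490
C = 55.2200 * 1.00000000 * 0.71386450 - 49.4100 * 0.99203191 * 0.38827490 = 20.3878


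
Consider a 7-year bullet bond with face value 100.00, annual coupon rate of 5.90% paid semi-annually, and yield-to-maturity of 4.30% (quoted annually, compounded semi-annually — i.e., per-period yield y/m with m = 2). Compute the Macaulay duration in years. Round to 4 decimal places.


Answer: Macaulay duration = 5.8963 years

Derivation:
Coupon per period c = face * coupon_rate / m = 2.950000
Periods per year m = 2; per-period yield y/m = 0.021500
Number of cashflows N = 14
Cashflows (t years, CF_t, discount factor 1/(1+y/m)^(m*t), PV):
  t = 0.5000: CF_t = 2.950000, DF = 0.978953, PV = 2.887910
  t = 1.0000: CF_t = 2.950000, DF = 0.958348, PV = 2.827127
  t = 1.5000: CF_t = 2.950000, DF = 0.938177, PV = 2.767623
  t = 2.0000: CF_t = 2.950000, DF = 0.918431, PV = 2.709371
  t = 2.5000: CF_t = 2.950000, DF = 0.899100, PV = 2.652346
  t = 3.0000: CF_t = 2.950000, DF = 0.880177, PV = 2.596521
  t = 3.5000: CF_t = 2.950000, DF = 0.861651, PV = 2.541870
  t = 4.0000: CF_t = 2.950000, DF = 0.843515, PV = 2.488371
  t = 4.5000: CF_t = 2.950000, DF = 0.825762, PV = 2.435997
  t = 5.0000: CF_t = 2.950000, DF = 0.808381, PV = 2.384725
  t = 5.5000: CF_t = 2.950000, DF = 0.791367, PV = 2.334533
  t = 6.0000: CF_t = 2.950000, DF = 0.774711, PV = 2.285397
  t = 6.5000: CF_t = 2.950000, DF = 0.758405, PV = 2.237295
  t = 7.0000: CF_t = 102.950000, DF = 0.742442, PV = 76.434452
Price P = sum_t PV_t = 109.583536
Macaulay numerator sum_t t * PV_t:
  t * PV_t at t = 0.5000: 1.443955
  t * PV_t at t = 1.0000: 2.827127
  t * PV_t at t = 1.5000: 4.151434
  t * PV_t at t = 2.0000: 5.418743
  t * PV_t at t = 2.5000: 6.630865
  t * PV_t at t = 3.0000: 7.789562
  t * PV_t at t = 3.5000: 8.896547
  t * PV_t at t = 4.0000: 9.953482
  t * PV_t at t = 4.5000: 10.961985
  t * PV_t at t = 5.0000: 11.923625
  t * PV_t at t = 5.5000: 12.839929
  t * PV_t at t = 6.0000: 13.712379
  t * PV_t at t = 6.5000: 14.542416
  t * PV_t at t = 7.0000: 535.041165
Macaulay duration D = (sum_t t * PV_t) / P = 646.133213 / 109.583536 = 5.896262


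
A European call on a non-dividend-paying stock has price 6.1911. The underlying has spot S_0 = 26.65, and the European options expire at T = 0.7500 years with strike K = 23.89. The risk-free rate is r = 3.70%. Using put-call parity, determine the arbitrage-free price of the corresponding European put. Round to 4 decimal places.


Answer: Put price = 2.7773

Derivation:
Put-call parity: C - P = S_0 * exp(-qT) - K * exp(-rT).
S_0 * exp(-qT) = 26.6500 * 1.00000000 = 26.65000000
K * exp(-rT) = 23.8900 * 0.97263149 = 23.23616640
P = C - S*exp(-qT) + K*exp(-rT)
P = 6.1911 - 26.65000000 + 23.23616640 = 2.7773


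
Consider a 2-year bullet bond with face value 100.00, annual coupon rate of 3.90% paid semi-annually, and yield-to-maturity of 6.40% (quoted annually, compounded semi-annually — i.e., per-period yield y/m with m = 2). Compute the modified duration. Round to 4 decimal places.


Answer: Modified duration = 1.8816

Derivation:
Coupon per period c = face * coupon_rate / m = 1.950000
Periods per year m = 2; per-period yield y/m = 0.032000
Number of cashflows N = 4
Cashflows (t years, CF_t, discount factor 1/(1+y/m)^(m*t), PV):
  t = 0.5000: CF_t = 1.950000, DF = 0.968992, PV = 1.889535
  t = 1.0000: CF_t = 1.950000, DF = 0.938946, PV = 1.830945
  t = 1.5000: CF_t = 1.950000, DF = 0.909831, PV = 1.774171
  t = 2.0000: CF_t = 101.950000, DF = 0.881620, PV = 89.881113
Price P = sum_t PV_t = 95.375764
First compute Macaulay numerator sum_t t * PV_t:
  t * PV_t at t = 0.5000: 0.944767
  t * PV_t at t = 1.0000: 1.830945
  t * PV_t at t = 1.5000: 2.661257
  t * PV_t at t = 2.0000: 179.762226
Macaulay duration D = 185.199195 / 95.375764 = 1.941785
Modified duration = D / (1 + y/m) = 1.941785 / (1 + 0.032000) = 1.881574


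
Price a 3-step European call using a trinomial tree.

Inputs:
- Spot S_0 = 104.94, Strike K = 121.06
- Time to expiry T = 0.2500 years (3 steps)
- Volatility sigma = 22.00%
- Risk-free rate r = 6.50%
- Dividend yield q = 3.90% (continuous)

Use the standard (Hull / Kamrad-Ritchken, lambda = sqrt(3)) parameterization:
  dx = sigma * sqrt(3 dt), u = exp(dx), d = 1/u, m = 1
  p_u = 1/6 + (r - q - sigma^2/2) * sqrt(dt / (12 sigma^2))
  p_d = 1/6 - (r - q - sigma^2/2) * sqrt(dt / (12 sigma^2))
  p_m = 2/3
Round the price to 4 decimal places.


Answer: Price = V(0,0) = 0.6496

Derivation:
dt = T/N = 0.083333; dx = sigma*sqrt(3*dt) = 0.110000
u = exp(dx) = 1.116278; d = 1/u = 0.895834
p_u = 0.167348, p_m = 0.666667, p_d = 0.165985
Discount per step: exp(-r*dt) = 0.994598
Stock lattice S(k, j) with j the centered position index:
  k=0: S(0,+0) = 104.9400
  k=1: S(1,-1) = 94.0088; S(1,+0) = 104.9400; S(1,+1) = 117.1422
  k=2: S(2,-2) = 84.2163; S(2,-1) = 94.0088; S(2,+0) = 104.9400; S(2,+1) = 117.1422; S(2,+2) = 130.7633
  k=3: S(3,-3) = 75.4439; S(3,-2) = 84.2163; S(3,-1) = 94.0088; S(3,+0) = 104.9400; S(3,+1) = 117.1422; S(3,+2) = 130.7633; S(3,+3) = 145.9682
Terminal payoffs V(N, j) = max(S_T - K, 0):
  V(3,-3) = 0.000000; V(3,-2) = 0.000000; V(3,-1) = 0.000000; V(3,+0) = 0.000000; V(3,+1) = 0.000000; V(3,+2) = 9.703292; V(3,+3) = 24.908195
Backward induction: V(k, j) = exp(-r*dt) * [p_u * V(k+1, j+1) + p_m * V(k+1, j) + p_d * V(k+1, j-1)]
  V(2,-2) = exp(-r*dt) * [p_u*0.000000 + p_m*0.000000 + p_d*0.000000] = 0.000000
  V(2,-1) = exp(-r*dt) * [p_u*0.000000 + p_m*0.000000 + p_d*0.000000] = 0.000000
  V(2,+0) = exp(-r*dt) * [p_u*0.000000 + p_m*0.000000 + p_d*0.000000] = 0.000000
  V(2,+1) = exp(-r*dt) * [p_u*9.703292 + p_m*0.000000 + p_d*0.000000] = 1.615059
  V(2,+2) = exp(-r*dt) * [p_u*24.908195 + p_m*9.703292 + p_d*0.000000] = 10.579748
  V(1,-1) = exp(-r*dt) * [p_u*0.000000 + p_m*0.000000 + p_d*0.000000] = 0.000000
  V(1,+0) = exp(-r*dt) * [p_u*1.615059 + p_m*0.000000 + p_d*0.000000] = 0.268818
  V(1,+1) = exp(-r*dt) * [p_u*10.579748 + p_m*1.615059 + p_d*0.000000] = 2.831830
  V(0,+0) = exp(-r*dt) * [p_u*2.831830 + p_m*0.268818 + p_d*0.000000] = 0.649586


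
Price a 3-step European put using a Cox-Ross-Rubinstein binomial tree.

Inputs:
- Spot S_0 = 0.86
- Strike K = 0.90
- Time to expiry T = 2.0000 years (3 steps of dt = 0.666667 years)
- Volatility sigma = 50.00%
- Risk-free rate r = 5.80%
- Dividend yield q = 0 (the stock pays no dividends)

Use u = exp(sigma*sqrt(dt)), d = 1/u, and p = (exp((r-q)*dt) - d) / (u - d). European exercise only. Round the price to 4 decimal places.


dt = T/N = 0.666667
u = exp(sigma*sqrt(dt)) = 1.504181; d = 1/u = 0.664814
p = (exp((r-q)*dt) - d) / (u - d) = 0.446301
Discount per step: exp(-r*dt) = 0.962071
Stock lattice S(k, i) with i counting down-moves:
  k=0: S(0,0) = 0.8600
  k=1: S(1,0) = 1.2936; S(1,1) = 0.5717
  k=2: S(2,0) = 1.9458; S(2,1) = 0.8600; S(2,2) = 0.3801
  k=3: S(3,0) = 2.9268; S(3,1) = 1.2936; S(3,2) = 0.5717; S(3,3) = 0.2527
Terminal payoffs V(N, i) = max(K - S_T, 0):
  V(3,0) = 0.000000; V(3,1) = 0.000000; V(3,2) = 0.328260; V(3,3) = 0.647304
Backward induction: V(k, i) = exp(-r*dt) * [p * V(k+1, i) + (1-p) * V(k+1, i+1)].
  V(2,0) = exp(-r*dt) * [p*0.000000 + (1-p)*0.000000] = 0.000000
  V(2,1) = exp(-r*dt) * [p*0.000000 + (1-p)*0.328260] = 0.174864
  V(2,2) = exp(-r*dt) * [p*0.328260 + (1-p)*0.647304] = 0.485764
  V(1,0) = exp(-r*dt) * [p*0.000000 + (1-p)*0.174864] = 0.093149
  V(1,1) = exp(-r*dt) * [p*0.174864 + (1-p)*0.485764] = 0.333847
  V(0,0) = exp(-r*dt) * [p*0.093149 + (1-p)*0.333847] = 0.217836

Answer: Price = V(0,0) = 0.2178


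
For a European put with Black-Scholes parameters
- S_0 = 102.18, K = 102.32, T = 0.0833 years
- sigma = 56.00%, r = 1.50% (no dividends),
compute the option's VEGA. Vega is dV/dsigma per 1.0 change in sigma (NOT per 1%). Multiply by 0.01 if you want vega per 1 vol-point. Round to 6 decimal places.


Answer: Vega = 11.727521

Derivation:
d1 = 0.0800723114; d2 = -0.0815534291
phi(d1) = 0.3976654040; exp(-qT) = 1.0000000000; exp(-rT) = 0.9987512803
Vega = S * exp(-qT) * phi(d1) * sqrt(T) = 102.1800 * 1.0000000000 * 0.3976654040 * 0.2886173938 = 11.727521


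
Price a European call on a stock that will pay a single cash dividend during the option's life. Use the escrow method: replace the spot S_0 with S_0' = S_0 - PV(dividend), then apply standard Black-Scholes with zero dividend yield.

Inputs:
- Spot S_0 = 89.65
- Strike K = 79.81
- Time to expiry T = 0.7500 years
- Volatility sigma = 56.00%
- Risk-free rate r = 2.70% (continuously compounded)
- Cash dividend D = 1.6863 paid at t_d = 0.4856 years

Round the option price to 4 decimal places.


Answer: Price = 21.2666

Derivation:
PV(D) = D * exp(-r * t_d) = 1.6863 * 0.98697438 = 1.66433489
S_0' = S_0 - PV(D) = 89.6500 - 1.66433489 = 87.98566511
d1 = (ln(S_0'/K) + (r + sigma^2/2)*T) / (sigma*sqrt(T)) = 0.48533527
d2 = d1 - sigma*sqrt(T) = 0.00036104
exp(-rT) = 0.97995365
N(d1) = 0.68628073; N(d2) = 0.50014403
C = S_0' * N(d1) - K * exp(-rT) * N(d2) = 87.98566511 * 0.68628073 - 79.8100 * 0.97995365 * 0.50014403 = 21.2666


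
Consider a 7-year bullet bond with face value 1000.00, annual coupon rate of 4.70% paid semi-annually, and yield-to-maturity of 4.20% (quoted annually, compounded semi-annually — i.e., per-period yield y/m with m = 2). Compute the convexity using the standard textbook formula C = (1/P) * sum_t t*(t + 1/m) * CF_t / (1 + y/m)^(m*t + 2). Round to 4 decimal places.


Coupon per period c = face * coupon_rate / m = 23.500000
Periods per year m = 2; per-period yield y/m = 0.021000
Number of cashflows N = 14
Cashflows (t years, CF_t, discount factor 1/(1+y/m)^(m*t), PV):
  t = 0.5000: CF_t = 23.500000, DF = 0.979432, PV = 23.016650
  t = 1.0000: CF_t = 23.500000, DF = 0.959287, PV = 22.543242
  t = 1.5000: CF_t = 23.500000, DF = 0.939556, PV = 22.079571
  t = 2.0000: CF_t = 23.500000, DF = 0.920231, PV = 21.625437
  t = 2.5000: CF_t = 23.500000, DF = 0.901304, PV = 21.180644
  t = 3.0000: CF_t = 23.500000, DF = 0.882766, PV = 20.744999
  t = 3.5000: CF_t = 23.500000, DF = 0.864609, PV = 20.318314
  t = 4.0000: CF_t = 23.500000, DF = 0.846826, PV = 19.900405
  t = 4.5000: CF_t = 23.500000, DF = 0.829408, PV = 19.491093
  t = 5.0000: CF_t = 23.500000, DF = 0.812349, PV = 19.090198
  t = 5.5000: CF_t = 23.500000, DF = 0.795640, PV = 18.697550
  t = 6.0000: CF_t = 23.500000, DF = 0.779276, PV = 18.312977
  t = 6.5000: CF_t = 23.500000, DF = 0.763247, PV = 17.936315
  t = 7.0000: CF_t = 1023.500000, DF = 0.747549, PV = 765.116306
Price P = sum_t PV_t = 1030.053702
Convexity numerator sum_t t*(t + 1/m) * CF_t / (1+y/m)^(m*t + 2):
  t = 0.5000: term = 11.039786
  t = 1.0000: term = 32.438156
  t = 1.5000: term = 63.541931
  t = 2.0000: term = 103.724993
  t = 2.5000: term = 152.387355
  t = 3.0000: term = 208.954258
  t = 3.5000: term = 272.875296
  t = 4.0000: term = 343.623571
  t = 4.5000: term = 420.694871
  t = 5.0000: term = 503.606876
  t = 5.5000: term = 591.898385
  t = 6.0000: term = 685.128573
  t = 6.5000: term = 782.876267
  t = 7.0000: term = 38533.217781
Convexity = (1/P) * sum = 42706.008097 / 1030.053702 = 41.459982

Answer: Convexity = 41.4600


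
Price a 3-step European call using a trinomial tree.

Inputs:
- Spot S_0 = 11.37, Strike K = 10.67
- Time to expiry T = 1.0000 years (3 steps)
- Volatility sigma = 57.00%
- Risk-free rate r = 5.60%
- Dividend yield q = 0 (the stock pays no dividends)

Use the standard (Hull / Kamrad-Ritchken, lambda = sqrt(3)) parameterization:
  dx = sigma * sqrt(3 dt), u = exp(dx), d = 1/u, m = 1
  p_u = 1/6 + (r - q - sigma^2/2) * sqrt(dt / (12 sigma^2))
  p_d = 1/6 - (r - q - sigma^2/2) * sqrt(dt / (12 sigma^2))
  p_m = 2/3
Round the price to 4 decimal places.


dt = T/N = 0.333333; dx = sigma*sqrt(3*dt) = 0.570000
u = exp(dx) = 1.768267; d = 1/u = 0.565525
p_u = 0.135541, p_m = 0.666667, p_d = 0.197792
Discount per step: exp(-r*dt) = 0.981506
Stock lattice S(k, j) with j the centered position index:
  k=0: S(0,+0) = 11.3700
  k=1: S(1,-1) = 6.4300; S(1,+0) = 11.3700; S(1,+1) = 20.1052
  k=2: S(2,-2) = 3.6363; S(2,-1) = 6.4300; S(2,+0) = 11.3700; S(2,+1) = 20.1052; S(2,+2) = 35.5514
  k=3: S(3,-3) = 2.0564; S(3,-2) = 3.6363; S(3,-1) = 6.4300; S(3,+0) = 11.3700; S(3,+1) = 20.1052; S(3,+2) = 35.5514; S(3,+3) = 62.8643
Terminal payoffs V(N, j) = max(S_T - K, 0):
  V(3,-3) = 0.000000; V(3,-2) = 0.000000; V(3,-1) = 0.000000; V(3,+0) = 0.700000; V(3,+1) = 9.435196; V(3,+2) = 24.881356; V(3,+3) = 52.194292
Backward induction: V(k, j) = exp(-r*dt) * [p_u * V(k+1, j+1) + p_m * V(k+1, j) + p_d * V(k+1, j-1)]
  V(2,-2) = exp(-r*dt) * [p_u*0.000000 + p_m*0.000000 + p_d*0.000000] = 0.000000
  V(2,-1) = exp(-r*dt) * [p_u*0.700000 + p_m*0.000000 + p_d*0.000000] = 0.093124
  V(2,+0) = exp(-r*dt) * [p_u*9.435196 + p_m*0.700000 + p_d*0.000000] = 1.713241
  V(2,+1) = exp(-r*dt) * [p_u*24.881356 + p_m*9.435196 + p_d*0.700000] = 9.619772
  V(2,+2) = exp(-r*dt) * [p_u*52.194292 + p_m*24.881356 + p_d*9.435196] = 25.056137
  V(1,-1) = exp(-r*dt) * [p_u*1.713241 + p_m*0.093124 + p_d*0.000000] = 0.288854
  V(1,+0) = exp(-r*dt) * [p_u*9.619772 + p_m*1.713241 + p_d*0.093124] = 2.418877
  V(1,+1) = exp(-r*dt) * [p_u*25.056137 + p_m*9.619772 + p_d*1.713241] = 9.960504
  V(0,+0) = exp(-r*dt) * [p_u*9.960504 + p_m*2.418877 + p_d*0.288854] = 2.963927

Answer: Price = V(0,0) = 2.9639


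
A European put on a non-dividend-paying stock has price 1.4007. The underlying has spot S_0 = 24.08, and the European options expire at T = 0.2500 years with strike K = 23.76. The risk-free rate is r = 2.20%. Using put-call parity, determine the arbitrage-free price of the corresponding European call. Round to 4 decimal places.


Put-call parity: C - P = S_0 * exp(-qT) - K * exp(-rT).
S_0 * exp(-qT) = 24.0800 * 1.00000000 = 24.08000000
K * exp(-rT) = 23.7600 * 0.99451510 = 23.62967871
C = P + S*exp(-qT) - K*exp(-rT)
C = 1.4007 + 24.08000000 - 23.62967871 = 1.8510

Answer: Call price = 1.8510


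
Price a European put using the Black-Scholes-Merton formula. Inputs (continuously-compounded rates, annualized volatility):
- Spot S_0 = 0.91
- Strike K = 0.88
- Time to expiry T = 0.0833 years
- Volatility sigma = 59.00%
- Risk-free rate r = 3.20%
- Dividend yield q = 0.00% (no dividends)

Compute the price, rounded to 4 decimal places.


Answer: Price = 0.0458

Derivation:
d1 = (ln(S/K) + (r - q + 0.5*sigma^2) * T) / (sigma * sqrt(T)) = 0.29765908
d2 = d1 - sigma * sqrt(T) = 0.12737482
exp(-rT) = 0.99733795; exp(-qT) = 1.00000000
P = K * exp(-rT) * N(-d2) - S_0 * exp(-qT) * N(-d1)
N(-d1) = 0.38298169; N(-d2) = 0.44932187
P = 0.8800 * 0.99733795 * 0.44932187 - 0.9100 * 1.00000000 * 0.38298169 = 0.0458


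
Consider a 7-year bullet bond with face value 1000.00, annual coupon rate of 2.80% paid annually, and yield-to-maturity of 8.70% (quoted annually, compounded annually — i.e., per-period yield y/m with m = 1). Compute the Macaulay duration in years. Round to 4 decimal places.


Answer: Macaulay duration = 6.3225 years

Derivation:
Coupon per period c = face * coupon_rate / m = 28.000000
Periods per year m = 1; per-period yield y/m = 0.087000
Number of cashflows N = 7
Cashflows (t years, CF_t, discount factor 1/(1+y/m)^(m*t), PV):
  t = 1.0000: CF_t = 28.000000, DF = 0.919963, PV = 25.758970
  t = 2.0000: CF_t = 28.000000, DF = 0.846332, PV = 23.697304
  t = 3.0000: CF_t = 28.000000, DF = 0.778595, PV = 21.800648
  t = 4.0000: CF_t = 28.000000, DF = 0.716278, PV = 20.055794
  t = 5.0000: CF_t = 28.000000, DF = 0.658950, PV = 18.450592
  t = 6.0000: CF_t = 28.000000, DF = 0.606209, PV = 16.973866
  t = 7.0000: CF_t = 1028.000000, DF = 0.557690, PV = 573.305761
Price P = sum_t PV_t = 700.042935
Macaulay numerator sum_t t * PV_t:
  t * PV_t at t = 1.0000: 25.758970
  t * PV_t at t = 2.0000: 47.394608
  t * PV_t at t = 3.0000: 65.401943
  t * PV_t at t = 4.0000: 80.223175
  t * PV_t at t = 5.0000: 92.252961
  t * PV_t at t = 6.0000: 101.843195
  t * PV_t at t = 7.0000: 4013.140328
Macaulay duration D = (sum_t t * PV_t) / P = 4426.015181 / 700.042935 = 6.322491


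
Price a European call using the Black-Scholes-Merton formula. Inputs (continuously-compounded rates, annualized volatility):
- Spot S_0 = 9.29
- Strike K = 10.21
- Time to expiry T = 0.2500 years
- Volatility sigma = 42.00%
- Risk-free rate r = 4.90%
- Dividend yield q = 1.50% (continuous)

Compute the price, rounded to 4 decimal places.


d1 = (ln(S/K) + (r - q + 0.5*sigma^2) * T) / (sigma * sqrt(T)) = -0.30418609
d2 = d1 - sigma * sqrt(T) = -0.51418609
exp(-rT) = 0.98782473; exp(-qT) = 0.99625702
C = S_0 * exp(-qT) * N(d1) - K * exp(-rT) * N(d2)
N(d1) = 0.38049306; N(d2) = 0.30356095
C = 9.2900 * 0.99625702 * 0.38049306 - 10.2100 * 0.98782473 * 0.30356095 = 0.4599

Answer: Price = 0.4599


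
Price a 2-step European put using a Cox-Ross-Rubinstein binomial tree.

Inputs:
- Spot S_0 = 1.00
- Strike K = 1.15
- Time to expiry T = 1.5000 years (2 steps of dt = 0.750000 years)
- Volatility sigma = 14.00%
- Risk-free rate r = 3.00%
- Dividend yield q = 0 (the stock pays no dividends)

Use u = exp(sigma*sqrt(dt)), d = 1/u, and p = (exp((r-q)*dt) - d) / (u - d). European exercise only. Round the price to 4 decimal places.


dt = T/N = 0.750000
u = exp(sigma*sqrt(dt)) = 1.128900; d = 1/u = 0.885818
p = (exp((r-q)*dt) - d) / (u - d) = 0.563337
Discount per step: exp(-r*dt) = 0.977751
Stock lattice S(k, i) with i counting down-moves:
  k=0: S(0,0) = 1.0000
  k=1: S(1,0) = 1.1289; S(1,1) = 0.8858
  k=2: S(2,0) = 1.2744; S(2,1) = 1.0000; S(2,2) = 0.7847
Terminal payoffs V(N, i) = max(K - S_T, 0):
  V(2,0) = 0.000000; V(2,1) = 0.150000; V(2,2) = 0.365326
Backward induction: V(k, i) = exp(-r*dt) * [p * V(k+1, i) + (1-p) * V(k+1, i+1)].
  V(1,0) = exp(-r*dt) * [p*0.000000 + (1-p)*0.150000] = 0.064042
  V(1,1) = exp(-r*dt) * [p*0.150000 + (1-p)*0.365326] = 0.238596
  V(0,0) = exp(-r*dt) * [p*0.064042 + (1-p)*0.238596] = 0.137143

Answer: Price = V(0,0) = 0.1371


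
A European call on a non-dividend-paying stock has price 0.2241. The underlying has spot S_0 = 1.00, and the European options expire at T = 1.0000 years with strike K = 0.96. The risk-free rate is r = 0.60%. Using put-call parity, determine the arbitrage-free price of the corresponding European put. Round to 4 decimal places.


Put-call parity: C - P = S_0 * exp(-qT) - K * exp(-rT).
S_0 * exp(-qT) = 1.0000 * 1.00000000 = 1.00000000
K * exp(-rT) = 0.9600 * 0.99401796 = 0.95425725
P = C - S*exp(-qT) + K*exp(-rT)
P = 0.2241 - 1.00000000 + 0.95425725 = 0.1784

Answer: Put price = 0.1784


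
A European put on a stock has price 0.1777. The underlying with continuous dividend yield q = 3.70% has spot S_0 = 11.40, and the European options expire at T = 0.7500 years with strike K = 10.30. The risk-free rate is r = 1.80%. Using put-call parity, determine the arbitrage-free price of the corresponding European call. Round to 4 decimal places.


Put-call parity: C - P = S_0 * exp(-qT) - K * exp(-rT).
S_0 * exp(-qT) = 11.4000 * 0.97263149 = 11.08799903
K * exp(-rT) = 10.3000 * 0.98659072 = 10.16188438
C = P + S*exp(-qT) - K*exp(-rT)
C = 0.1777 + 11.08799903 - 10.16188438 = 1.1038

Answer: Call price = 1.1038


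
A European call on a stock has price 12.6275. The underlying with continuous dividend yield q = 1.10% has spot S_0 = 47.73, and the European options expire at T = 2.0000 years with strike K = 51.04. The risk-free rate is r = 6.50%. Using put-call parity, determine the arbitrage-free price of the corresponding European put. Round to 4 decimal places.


Answer: Put price = 10.7541

Derivation:
Put-call parity: C - P = S_0 * exp(-qT) - K * exp(-rT).
S_0 * exp(-qT) = 47.7300 * 0.97824024 = 46.69140642
K * exp(-rT) = 51.0400 * 0.87809543 = 44.81799079
P = C - S*exp(-qT) + K*exp(-rT)
P = 12.6275 - 46.69140642 + 44.81799079 = 10.7541


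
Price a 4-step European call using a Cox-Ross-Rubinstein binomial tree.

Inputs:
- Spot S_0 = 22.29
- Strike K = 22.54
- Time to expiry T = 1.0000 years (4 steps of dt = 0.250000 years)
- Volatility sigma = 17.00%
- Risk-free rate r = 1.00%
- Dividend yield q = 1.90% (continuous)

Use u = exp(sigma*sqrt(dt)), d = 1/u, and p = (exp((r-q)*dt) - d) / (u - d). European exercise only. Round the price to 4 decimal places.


Answer: Price = V(0,0) = 1.2369

Derivation:
dt = T/N = 0.250000
u = exp(sigma*sqrt(dt)) = 1.088717; d = 1/u = 0.918512
p = (exp((r-q)*dt) - d) / (u - d) = 0.465558
Discount per step: exp(-r*dt) = 0.997503
Stock lattice S(k, i) with i counting down-moves:
  k=0: S(0,0) = 22.2900
  k=1: S(1,0) = 24.2675; S(1,1) = 20.4736
  k=2: S(2,0) = 26.4204; S(2,1) = 22.2900; S(2,2) = 18.8053
  k=3: S(3,0) = 28.7644; S(3,1) = 24.2675; S(3,2) = 20.4736; S(3,3) = 17.2729
  k=4: S(4,0) = 31.3163; S(4,1) = 26.4204; S(4,2) = 22.2900; S(4,3) = 18.8053; S(4,4) = 15.8654
Terminal payoffs V(N, i) = max(S_T - K, 0):
  V(4,0) = 8.776282; V(4,1) = 3.880445; V(4,2) = 0.000000; V(4,3) = 0.000000; V(4,4) = 0.000000
Backward induction: V(k, i) = exp(-r*dt) * [p * V(k+1, i) + (1-p) * V(k+1, i+1)].
  V(3,0) = exp(-r*dt) * [p*8.776282 + (1-p)*3.880445] = 6.144362
  V(3,1) = exp(-r*dt) * [p*3.880445 + (1-p)*0.000000] = 1.802063
  V(3,2) = exp(-r*dt) * [p*0.000000 + (1-p)*0.000000] = 0.000000
  V(3,3) = exp(-r*dt) * [p*0.000000 + (1-p)*0.000000] = 0.000000
  V(2,0) = exp(-r*dt) * [p*6.144362 + (1-p)*1.802063] = 3.814109
  V(2,1) = exp(-r*dt) * [p*1.802063 + (1-p)*0.000000] = 0.836870
  V(2,2) = exp(-r*dt) * [p*0.000000 + (1-p)*0.000000] = 0.000000
  V(1,0) = exp(-r*dt) * [p*3.814109 + (1-p)*0.836870] = 2.217398
  V(1,1) = exp(-r*dt) * [p*0.836870 + (1-p)*0.000000] = 0.388639
  V(0,0) = exp(-r*dt) * [p*2.217398 + (1-p)*0.388639] = 1.236937


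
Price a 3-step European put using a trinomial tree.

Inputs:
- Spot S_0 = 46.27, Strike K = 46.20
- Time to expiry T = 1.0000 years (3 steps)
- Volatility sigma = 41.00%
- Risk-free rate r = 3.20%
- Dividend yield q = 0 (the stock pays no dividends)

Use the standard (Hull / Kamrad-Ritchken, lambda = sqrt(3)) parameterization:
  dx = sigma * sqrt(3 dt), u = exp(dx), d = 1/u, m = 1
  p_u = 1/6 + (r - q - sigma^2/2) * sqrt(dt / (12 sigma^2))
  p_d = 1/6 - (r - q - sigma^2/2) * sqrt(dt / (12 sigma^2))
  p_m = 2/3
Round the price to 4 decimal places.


dt = T/N = 0.333333; dx = sigma*sqrt(3*dt) = 0.410000
u = exp(dx) = 1.506818; d = 1/u = 0.663650
p_u = 0.145508, p_m = 0.666667, p_d = 0.187825
Discount per step: exp(-r*dt) = 0.989390
Stock lattice S(k, j) with j the centered position index:
  k=0: S(0,+0) = 46.2700
  k=1: S(1,-1) = 30.7071; S(1,+0) = 46.2700; S(1,+1) = 69.7205
  k=2: S(2,-2) = 20.3788; S(2,-1) = 30.7071; S(2,+0) = 46.2700; S(2,+1) = 69.7205; S(2,+2) = 105.0560
  k=3: S(3,-3) = 13.5244; S(3,-2) = 20.3788; S(3,-1) = 30.7071; S(3,+0) = 46.2700; S(3,+1) = 69.7205; S(3,+2) = 105.0560; S(3,+3) = 158.3003
Terminal payoffs V(N, j) = max(K - S_T, 0):
  V(3,-3) = 32.675622; V(3,-2) = 25.821227; V(3,-1) = 15.492903; V(3,+0) = 0.000000; V(3,+1) = 0.000000; V(3,+2) = 0.000000; V(3,+3) = 0.000000
Backward induction: V(k, j) = exp(-r*dt) * [p_u * V(k+1, j+1) + p_m * V(k+1, j) + p_d * V(k+1, j-1)]
  V(2,-2) = exp(-r*dt) * [p_u*15.492903 + p_m*25.821227 + p_d*32.675622] = 25.334123
  V(2,-1) = exp(-r*dt) * [p_u*0.000000 + p_m*15.492903 + p_d*25.821227] = 15.017436
  V(2,+0) = exp(-r*dt) * [p_u*0.000000 + p_m*0.000000 + p_d*15.492903] = 2.879083
  V(2,+1) = exp(-r*dt) * [p_u*0.000000 + p_m*0.000000 + p_d*0.000000] = 0.000000
  V(2,+2) = exp(-r*dt) * [p_u*0.000000 + p_m*0.000000 + p_d*0.000000] = 0.000000
  V(1,-1) = exp(-r*dt) * [p_u*2.879083 + p_m*15.017436 + p_d*25.334123] = 15.027786
  V(1,+0) = exp(-r*dt) * [p_u*0.000000 + p_m*2.879083 + p_d*15.017436] = 4.689750
  V(1,+1) = exp(-r*dt) * [p_u*0.000000 + p_m*0.000000 + p_d*2.879083] = 0.535027
  V(0,+0) = exp(-r*dt) * [p_u*0.535027 + p_m*4.689750 + p_d*15.027786] = 5.963002

Answer: Price = V(0,0) = 5.9630
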